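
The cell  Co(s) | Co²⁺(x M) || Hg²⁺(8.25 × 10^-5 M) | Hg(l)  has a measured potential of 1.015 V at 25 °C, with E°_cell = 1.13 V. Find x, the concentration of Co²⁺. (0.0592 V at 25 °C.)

0.63 M

From the Nernst equation, log Q = n(E° − E)/0.0592 = 2(1.13 − 1.015)/0.0592 = 3.885, so Q = 7680.
With Q = [Co²⁺]/[Hg²⁺] and the known concentrations, [Co²⁺] in the numerator gives [Co²⁺] = 0.63 M.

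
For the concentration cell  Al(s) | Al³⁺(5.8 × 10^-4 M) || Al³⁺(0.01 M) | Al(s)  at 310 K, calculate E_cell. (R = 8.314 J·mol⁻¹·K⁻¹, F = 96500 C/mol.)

Both half-cells are Al³⁺/Al, so E°_cell = 0. The concentrated side is the cathode; the cell reaction moves Al³⁺ from high to low concentration with n = 3.
Q = [Al³⁺]_dilute/[Al³⁺]_conc = 5.8 × 10^-4/0.01 = 0.0580.
E = 0 − (RT/nF) ln Q = −((8.314×310)/(3×96500))(-2.847) = 0.0253 V.

0.025 V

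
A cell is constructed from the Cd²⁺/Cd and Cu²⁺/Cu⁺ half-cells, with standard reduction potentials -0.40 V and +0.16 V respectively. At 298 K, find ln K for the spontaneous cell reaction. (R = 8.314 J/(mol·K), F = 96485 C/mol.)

ln K = 43.6

E°_cell = +0.16 − (-0.40) = 0.56 V, with n = 2 electrons transferred.
At equilibrium E = 0, so the Nernst equation gives ln K = nFE°/RT = (2)(96485)(0.56)/((8.314)(298)) = 43.62.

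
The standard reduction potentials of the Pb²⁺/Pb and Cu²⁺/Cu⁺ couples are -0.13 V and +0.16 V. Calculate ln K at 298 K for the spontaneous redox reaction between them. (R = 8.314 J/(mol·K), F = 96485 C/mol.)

ln K = 22.6

E°_cell = +0.16 − (-0.13) = 0.29 V, with n = 2 electrons transferred.
At equilibrium E = 0, so the Nernst equation gives ln K = nFE°/RT = (2)(96485)(0.29)/((8.314)(298)) = 22.59.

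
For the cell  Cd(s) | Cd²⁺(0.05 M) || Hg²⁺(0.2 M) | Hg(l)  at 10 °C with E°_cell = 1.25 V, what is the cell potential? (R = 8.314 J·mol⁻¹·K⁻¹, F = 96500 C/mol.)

1.27 V

Balancing electrons gives n = 2; the reaction quotient is Q = [Cd²⁺]/[Hg²⁺] = 0.250.
E = E° − (RT/nF) ln Q = 1.25 − (8.314×283)/(2×96500) × (-1.386) = 1.250 + 0.017 = 1.267 V.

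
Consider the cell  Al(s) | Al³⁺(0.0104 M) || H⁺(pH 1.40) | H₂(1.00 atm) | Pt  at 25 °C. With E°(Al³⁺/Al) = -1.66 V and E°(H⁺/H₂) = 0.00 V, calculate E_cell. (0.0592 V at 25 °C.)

1.62 V

The hydrogen couple is the cathode, so E°_cell = 1.66 V; n = 6.
[H⁺] = 10^(−1.40) = 0.040 M, and Q = [Al³⁺]^2·P(H₂)^3 / [H⁺]^6 = 2.72 × 10^4.
E = E° − (0.0592/6) log Q = 1.66 − (0.0592/6)(4.434) = 1.616 V.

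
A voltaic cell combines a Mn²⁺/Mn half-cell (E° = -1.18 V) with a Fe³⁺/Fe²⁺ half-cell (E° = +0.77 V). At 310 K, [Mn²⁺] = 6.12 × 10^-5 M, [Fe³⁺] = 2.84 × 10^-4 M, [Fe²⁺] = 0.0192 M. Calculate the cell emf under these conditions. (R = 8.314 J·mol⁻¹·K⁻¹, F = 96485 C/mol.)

The Fe³⁺/Fe²⁺ couple has the higher reduction potential and acts as the cathode, so E°_cell = +0.77 − (-1.18) = 1.95 V.
Balancing electrons gives n = 2; the reaction quotient is Q = [Mn²⁺]·[Fe²⁺]^2/[Fe³⁺]^2 = 0.280.
E = E° − (RT/nF) ln Q = 1.95 − (8.314×310)/(2×96485) × (-1.274) = 1.950 + 0.017 = 1.967 V.

1.97 V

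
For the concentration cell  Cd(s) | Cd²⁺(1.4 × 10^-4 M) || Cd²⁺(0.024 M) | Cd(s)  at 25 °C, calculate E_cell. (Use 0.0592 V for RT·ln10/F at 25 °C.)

Both half-cells are Cd²⁺/Cd, so E°_cell = 0. The concentrated side is the cathode; the cell reaction moves Cd²⁺ from high to low concentration with n = 2.
Q = [Cd²⁺]_dilute/[Cd²⁺]_conc = 1.4 × 10^-4/0.024 = 0.00583.
E = 0 − (0.0592/2) log Q = −(0.0592/2)(-2.234) = 0.0661 V.

0.066 V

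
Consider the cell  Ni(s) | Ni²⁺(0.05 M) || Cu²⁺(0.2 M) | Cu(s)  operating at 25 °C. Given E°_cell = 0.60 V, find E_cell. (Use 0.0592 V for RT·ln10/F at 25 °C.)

0.618 V

Balancing electrons gives n = 2; the reaction quotient is Q = [Ni²⁺]/[Cu²⁺] = 0.250.
At 25 °C, E = E° − (0.0592/n) log Q = 0.60 − (0.0592/2)(-0.602) = 0.600 + 0.018 = 0.618 V.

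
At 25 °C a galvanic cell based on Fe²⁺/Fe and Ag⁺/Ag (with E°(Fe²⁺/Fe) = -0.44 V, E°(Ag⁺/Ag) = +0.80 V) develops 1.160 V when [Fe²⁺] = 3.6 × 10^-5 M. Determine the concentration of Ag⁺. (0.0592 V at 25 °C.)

2.7 × 10^-4 M

From the Nernst equation, log Q = n(E° − E)/0.0592 = 2(1.24 − 1.160)/0.0592 = 2.703, so Q = 504.
With Q = [Fe²⁺]/[Ag⁺]^2 and the known concentrations, [Ag⁺]^2 in the denominator gives [Ag⁺] = 2.7 × 10^-4 M.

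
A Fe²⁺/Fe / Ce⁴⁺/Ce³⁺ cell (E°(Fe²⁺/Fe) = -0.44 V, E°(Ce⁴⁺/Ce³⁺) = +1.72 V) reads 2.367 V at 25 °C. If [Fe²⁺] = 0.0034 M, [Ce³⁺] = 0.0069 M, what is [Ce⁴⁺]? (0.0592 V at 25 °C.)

From the Nernst equation, log Q = n(E° − E)/0.0592 = 2(2.16 − 2.367)/0.0592 = -6.993, so Q = 1.02 × 10^-7.
With Q = [Fe²⁺]·[Ce³⁺]^2/[Ce⁴⁺]^2 and the known concentrations, [Ce⁴⁺]^2 in the denominator gives [Ce⁴⁺] = 1.3 M.

1.3 M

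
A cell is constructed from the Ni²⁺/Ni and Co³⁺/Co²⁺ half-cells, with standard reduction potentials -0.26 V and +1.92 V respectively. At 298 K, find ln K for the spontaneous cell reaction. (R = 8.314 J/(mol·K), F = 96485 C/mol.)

E°_cell = +1.92 − (-0.26) = 2.18 V, with n = 2 electrons transferred.
At equilibrium E = 0, so the Nernst equation gives ln K = nFE°/RT = (2)(96485)(2.18)/((8.314)(298)) = 169.79.

ln K = 169.8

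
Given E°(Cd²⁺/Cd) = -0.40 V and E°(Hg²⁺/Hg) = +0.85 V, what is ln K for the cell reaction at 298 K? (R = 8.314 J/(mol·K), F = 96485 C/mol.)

E°_cell = +0.85 − (-0.40) = 1.25 V, with n = 2 electrons transferred.
At equilibrium E = 0, so the Nernst equation gives ln K = nFE°/RT = (2)(96485)(1.25)/((8.314)(298)) = 97.36.

ln K = 97.4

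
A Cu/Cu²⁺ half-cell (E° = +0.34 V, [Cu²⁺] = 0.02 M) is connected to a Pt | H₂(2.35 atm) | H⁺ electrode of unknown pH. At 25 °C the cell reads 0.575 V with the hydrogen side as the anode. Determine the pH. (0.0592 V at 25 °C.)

pH = 4.63

E°_cell = 0.34 V and n = 2.
log Q = n(E° − E)/0.0592 = 2×(0.34 − 0.575)/0.0592 = -7.939.
With Q = [H⁺]^2 / ([Cu²⁺]·P(H₂)), solving for [H⁺] gives log[H⁺] = -4.634, so pH = 4.63.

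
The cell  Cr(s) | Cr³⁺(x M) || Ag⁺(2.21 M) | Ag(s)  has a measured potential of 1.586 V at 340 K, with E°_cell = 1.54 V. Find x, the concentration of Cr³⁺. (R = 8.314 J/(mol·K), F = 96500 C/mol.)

From the Nernst equation, ln Q = nF(E° − E)/RT = 3×96500×(1.54 − 1.586)/(8.314×340) = -4.711, so Q = 0.00900.
With Q = [Cr³⁺]/[Ag⁺]^3 and the known concentrations, [Cr³⁺] in the numerator gives [Cr³⁺] = 0.097 M.

0.097 M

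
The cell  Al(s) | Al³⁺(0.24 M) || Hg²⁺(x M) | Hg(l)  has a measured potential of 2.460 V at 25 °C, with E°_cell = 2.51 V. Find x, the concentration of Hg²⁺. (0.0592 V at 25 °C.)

From the Nernst equation, log Q = n(E° − E)/0.0592 = 6(2.51 − 2.460)/0.0592 = 5.068, so Q = 1.17 × 10^5.
With Q = [Al³⁺]^2/[Hg²⁺]^3 and the known concentrations, [Hg²⁺]^3 in the denominator gives [Hg²⁺] = 0.0079 M.

0.0079 M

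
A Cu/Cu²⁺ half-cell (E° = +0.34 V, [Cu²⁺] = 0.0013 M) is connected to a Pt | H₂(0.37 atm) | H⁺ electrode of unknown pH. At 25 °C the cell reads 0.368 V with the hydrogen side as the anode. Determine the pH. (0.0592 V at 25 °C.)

pH = 2.13

E°_cell = 0.34 V and n = 2.
log Q = n(E° − E)/0.0592 = 2×(0.34 − 0.368)/0.0592 = -0.946.
With Q = [H⁺]^2 / ([Cu²⁺]·P(H₂)), solving for [H⁺] gives log[H⁺] = -2.132, so pH = 2.13.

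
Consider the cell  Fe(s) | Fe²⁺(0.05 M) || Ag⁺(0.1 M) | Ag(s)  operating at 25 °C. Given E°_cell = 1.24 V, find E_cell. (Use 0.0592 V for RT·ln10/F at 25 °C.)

1.22 V

Balancing electrons gives n = 2; the reaction quotient is Q = [Fe²⁺]/[Ag⁺]^2 = 5.00.
At 25 °C, E = E° − (0.0592/n) log Q = 1.24 − (0.0592/2)(0.699) = 1.240 − 0.021 = 1.219 V.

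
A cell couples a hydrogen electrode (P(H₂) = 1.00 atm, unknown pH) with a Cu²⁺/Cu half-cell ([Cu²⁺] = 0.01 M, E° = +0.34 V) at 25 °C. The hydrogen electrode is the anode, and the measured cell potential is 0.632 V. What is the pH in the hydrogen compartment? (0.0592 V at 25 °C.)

pH = 5.93

E°_cell = 0.34 V and n = 2.
log Q = n(E° − E)/0.0592 = 2×(0.34 − 0.632)/0.0592 = -9.865.
With Q = [H⁺]^2 / ([Cu²⁺]·P(H₂)), solving for [H⁺] gives log[H⁺] = -5.932, so pH = 5.93.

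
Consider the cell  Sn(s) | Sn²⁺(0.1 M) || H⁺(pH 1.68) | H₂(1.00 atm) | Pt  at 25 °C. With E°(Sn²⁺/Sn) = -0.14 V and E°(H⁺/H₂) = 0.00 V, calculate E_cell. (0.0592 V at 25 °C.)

The hydrogen couple is the cathode, so E°_cell = 0.14 V; n = 2.
[H⁺] = 10^(−1.68) = 0.021 M, and Q = [Sn²⁺]·P(H₂) / [H⁺]^2 = 229.
E = E° − (0.0592/2) log Q = 0.14 − (0.0592/2)(2.360) = 0.070 V.

0.070 V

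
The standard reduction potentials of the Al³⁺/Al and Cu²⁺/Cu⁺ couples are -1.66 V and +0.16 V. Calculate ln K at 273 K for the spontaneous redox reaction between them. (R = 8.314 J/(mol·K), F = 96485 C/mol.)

E°_cell = +0.16 − (-1.66) = 1.82 V, with n = 3 electrons transferred.
At equilibrium E = 0, so the Nernst equation gives ln K = nFE°/RT = (3)(96485)(1.82)/((8.314)(273)) = 232.10.

ln K = 232.1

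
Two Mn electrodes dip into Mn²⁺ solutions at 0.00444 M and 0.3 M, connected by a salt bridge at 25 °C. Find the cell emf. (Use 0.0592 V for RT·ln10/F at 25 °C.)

Both half-cells are Mn²⁺/Mn, so E°_cell = 0. The concentrated side is the cathode; the cell reaction moves Mn²⁺ from high to low concentration with n = 2.
Q = [Mn²⁺]_dilute/[Mn²⁺]_conc = 0.00444/0.3 = 0.0148.
E = 0 − (0.0592/2) log Q = −(0.0592/2)(-1.830) = 0.0542 V.

0.054 V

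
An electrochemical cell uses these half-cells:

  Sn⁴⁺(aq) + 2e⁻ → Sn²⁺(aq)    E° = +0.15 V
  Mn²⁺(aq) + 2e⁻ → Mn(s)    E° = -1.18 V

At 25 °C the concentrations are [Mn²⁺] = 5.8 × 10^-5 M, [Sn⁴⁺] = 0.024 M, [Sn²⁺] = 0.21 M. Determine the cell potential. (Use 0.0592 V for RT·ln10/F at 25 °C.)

1.43 V

The Sn⁴⁺/Sn²⁺ couple has the higher reduction potential and acts as the cathode, so E°_cell = +0.15 − (-1.18) = 1.33 V.
Balancing electrons gives n = 2; the reaction quotient is Q = [Mn²⁺]·[Sn²⁺]/[Sn⁴⁺] = 5.08 × 10^-4.
At 25 °C, E = E° − (0.0592/n) log Q = 1.33 − (0.0592/2)(-3.295) = 1.330 + 0.098 = 1.428 V.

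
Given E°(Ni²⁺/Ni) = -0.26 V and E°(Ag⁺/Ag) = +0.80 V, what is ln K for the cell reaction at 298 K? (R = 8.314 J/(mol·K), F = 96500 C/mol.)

E°_cell = +0.80 − (-0.26) = 1.06 V, with n = 2 electrons transferred.
At equilibrium E = 0, so the Nernst equation gives ln K = nFE°/RT = (2)(96500)(1.06)/((8.314)(298)) = 82.57.

ln K = 82.6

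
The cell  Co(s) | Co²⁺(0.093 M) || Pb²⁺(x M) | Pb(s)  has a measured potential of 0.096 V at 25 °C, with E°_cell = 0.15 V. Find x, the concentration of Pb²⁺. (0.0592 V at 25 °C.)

From the Nernst equation, log Q = n(E° − E)/0.0592 = 2(0.15 − 0.096)/0.0592 = 1.824, so Q = 66.7.
With Q = [Co²⁺]/[Pb²⁺] and the known concentrations, [Pb²⁺] in the denominator gives [Pb²⁺] = 0.0014 M.

0.0014 M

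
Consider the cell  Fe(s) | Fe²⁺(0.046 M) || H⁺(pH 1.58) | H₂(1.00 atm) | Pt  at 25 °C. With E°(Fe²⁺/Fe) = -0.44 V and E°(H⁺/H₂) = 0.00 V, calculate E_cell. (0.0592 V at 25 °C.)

The hydrogen couple is the cathode, so E°_cell = 0.44 V; n = 2.
[H⁺] = 10^(−1.58) = 0.026 M, and Q = [Fe²⁺]·P(H₂) / [H⁺]^2 = 66.5.
E = E° − (0.0592/2) log Q = 0.44 − (0.0592/2)(1.823) = 0.386 V.

0.39 V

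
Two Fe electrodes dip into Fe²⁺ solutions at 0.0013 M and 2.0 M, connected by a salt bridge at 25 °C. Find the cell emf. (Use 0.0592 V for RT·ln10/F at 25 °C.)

Both half-cells are Fe²⁺/Fe, so E°_cell = 0. The concentrated side is the cathode; the cell reaction moves Fe²⁺ from high to low concentration with n = 2.
Q = [Fe²⁺]_dilute/[Fe²⁺]_conc = 0.0013/2.0 = 6.5 × 10^-4.
E = 0 − (0.0592/2) log Q = −(0.0592/2)(-3.187) = 0.0943 V.

0.094 V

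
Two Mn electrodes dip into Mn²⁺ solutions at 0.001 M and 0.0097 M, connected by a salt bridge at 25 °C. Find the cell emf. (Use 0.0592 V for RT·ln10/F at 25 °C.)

Both half-cells are Mn²⁺/Mn, so E°_cell = 0. The concentrated side is the cathode; the cell reaction moves Mn²⁺ from high to low concentration with n = 2.
Q = [Mn²⁺]_dilute/[Mn²⁺]_conc = 0.001/0.0097 = 0.103.
E = 0 − (0.0592/2) log Q = −(0.0592/2)(-0.987) = 0.0292 V.

0.029 V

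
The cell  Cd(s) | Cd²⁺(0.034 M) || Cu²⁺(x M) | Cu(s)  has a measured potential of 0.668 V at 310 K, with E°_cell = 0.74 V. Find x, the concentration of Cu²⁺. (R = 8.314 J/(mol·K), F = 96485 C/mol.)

1.5 × 10^-4 M

From the Nernst equation, ln Q = nF(E° − E)/RT = 2×96485×(0.74 − 0.668)/(8.314×310) = 5.391, so Q = 219.
With Q = [Cd²⁺]/[Cu²⁺] and the known concentrations, [Cu²⁺] in the denominator gives [Cu²⁺] = 1.5 × 10^-4 M.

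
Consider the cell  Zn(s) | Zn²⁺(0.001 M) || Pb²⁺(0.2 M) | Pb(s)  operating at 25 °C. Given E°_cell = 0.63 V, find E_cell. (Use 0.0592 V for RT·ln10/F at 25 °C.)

0.698 V

Balancing electrons gives n = 2; the reaction quotient is Q = [Zn²⁺]/[Pb²⁺] = 0.00500.
At 25 °C, E = E° − (0.0592/n) log Q = 0.63 − (0.0592/2)(-2.301) = 0.630 + 0.068 = 0.698 V.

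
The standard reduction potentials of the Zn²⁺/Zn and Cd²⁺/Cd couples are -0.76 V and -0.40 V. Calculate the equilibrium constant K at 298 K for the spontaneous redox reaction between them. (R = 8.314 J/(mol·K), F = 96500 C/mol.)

1.5 × 10^12

E°_cell = -0.40 − (-0.76) = 0.36 V, with n = 2 electrons transferred.
At equilibrium E = 0, so the Nernst equation gives ln K = nFE°/RT = (2)(96500)(0.36)/((8.314)(298)) = 28.04.
K = e^28.04 = 1.5 × 10^12.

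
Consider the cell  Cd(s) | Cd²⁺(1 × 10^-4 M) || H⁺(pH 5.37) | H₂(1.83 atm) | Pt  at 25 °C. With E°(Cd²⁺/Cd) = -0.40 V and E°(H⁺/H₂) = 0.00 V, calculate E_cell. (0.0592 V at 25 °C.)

The hydrogen couple is the cathode, so E°_cell = 0.40 V; n = 2.
[H⁺] = 10^(−5.37) = 4.3 × 10^-6 M, and Q = [Cd²⁺]·P(H₂) / [H⁺]^2 = 1.01 × 10^7.
E = E° − (0.0592/2) log Q = 0.40 − (0.0592/2)(7.002) = 0.193 V.

0.19 V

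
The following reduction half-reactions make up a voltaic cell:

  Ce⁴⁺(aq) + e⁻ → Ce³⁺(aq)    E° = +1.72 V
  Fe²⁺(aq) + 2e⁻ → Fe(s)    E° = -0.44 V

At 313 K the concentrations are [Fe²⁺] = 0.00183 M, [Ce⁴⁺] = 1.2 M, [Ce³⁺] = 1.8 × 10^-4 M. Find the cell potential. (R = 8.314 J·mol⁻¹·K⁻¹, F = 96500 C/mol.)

2.48 V

The Ce⁴⁺/Ce³⁺ couple has the higher reduction potential and acts as the cathode, so E°_cell = +1.72 − (-0.44) = 2.16 V.
Balancing electrons gives n = 2; the reaction quotient is Q = [Fe²⁺]·[Ce³⁺]^2/[Ce⁴⁺]^2 = 4.12 × 10^-11.
E = E° − (RT/nF) ln Q = 2.16 − (8.314×313)/(2×96500) × (-23.913) = 2.160 + 0.322 = 2.482 V.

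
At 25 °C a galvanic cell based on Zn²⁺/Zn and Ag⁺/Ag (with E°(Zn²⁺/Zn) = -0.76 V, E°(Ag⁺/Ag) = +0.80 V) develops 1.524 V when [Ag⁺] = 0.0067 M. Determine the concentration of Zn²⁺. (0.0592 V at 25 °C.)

From the Nernst equation, log Q = n(E° − E)/0.0592 = 2(1.56 − 1.524)/0.0592 = 1.216, so Q = 16.5.
With Q = [Zn²⁺]/[Ag⁺]^2 and the known concentrations, [Zn²⁺] in the numerator gives [Zn²⁺] = 7.4 × 10^-4 M.

7.4 × 10^-4 M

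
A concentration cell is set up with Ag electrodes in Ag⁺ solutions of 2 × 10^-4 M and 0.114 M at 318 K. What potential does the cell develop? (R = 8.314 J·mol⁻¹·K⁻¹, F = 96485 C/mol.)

Both half-cells are Ag⁺/Ag, so E°_cell = 0. The concentrated side is the cathode; the cell reaction moves Ag⁺ from high to low concentration with n = 1.
Q = [Ag⁺]_dilute/[Ag⁺]_conc = 2 × 10^-4/0.114 = 0.00175.
E = 0 − (RT/nF) ln Q = −((8.314×318)/(1×96485))(-6.346) = 0.1739 V.

0.17 V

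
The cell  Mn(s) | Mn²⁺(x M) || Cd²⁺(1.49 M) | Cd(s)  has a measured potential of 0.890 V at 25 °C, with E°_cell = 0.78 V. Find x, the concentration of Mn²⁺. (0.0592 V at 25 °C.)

From the Nernst equation, log Q = n(E° − E)/0.0592 = 2(0.78 − 0.890)/0.0592 = -3.716, so Q = 1.92 × 10^-4.
With Q = [Mn²⁺]/[Cd²⁺] and the known concentrations, [Mn²⁺] in the numerator gives [Mn²⁺] = 2.9 × 10^-4 M.

2.9 × 10^-4 M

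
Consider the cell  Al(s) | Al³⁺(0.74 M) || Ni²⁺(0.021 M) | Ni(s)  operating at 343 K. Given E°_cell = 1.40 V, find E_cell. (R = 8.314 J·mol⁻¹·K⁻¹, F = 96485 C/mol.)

1.35 V

Balancing electrons gives n = 6; the reaction quotient is Q = [Al³⁺]^2/[Ni²⁺]^3 = 5.91 × 10^4.
E = E° − (RT/nF) ln Q = 1.40 − (8.314×343)/(6×96485) × (10.987) = 1.400 − 0.054 = 1.346 V.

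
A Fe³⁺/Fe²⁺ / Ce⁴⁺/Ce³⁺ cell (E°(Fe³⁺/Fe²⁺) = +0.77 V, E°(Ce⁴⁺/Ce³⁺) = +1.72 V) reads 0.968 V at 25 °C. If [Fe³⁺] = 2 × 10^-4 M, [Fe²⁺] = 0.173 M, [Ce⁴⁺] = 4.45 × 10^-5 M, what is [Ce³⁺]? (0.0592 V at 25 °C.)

0.019 M

From the Nernst equation, log Q = n(E° − E)/0.0592 = 1(0.95 − 0.968)/0.0592 = -0.304, so Q = 0.497.
With Q = [Fe³⁺]·[Ce³⁺]/([Fe²⁺]·[Ce⁴⁺]) and the known concentrations, [Ce³⁺] in the numerator gives [Ce³⁺] = 0.019 M.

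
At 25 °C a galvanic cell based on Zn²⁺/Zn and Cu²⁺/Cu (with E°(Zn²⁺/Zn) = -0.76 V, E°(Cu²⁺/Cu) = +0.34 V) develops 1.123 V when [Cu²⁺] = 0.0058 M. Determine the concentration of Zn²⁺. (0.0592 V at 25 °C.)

From the Nernst equation, log Q = n(E° − E)/0.0592 = 2(1.10 − 1.123)/0.0592 = -0.777, so Q = 0.167.
With Q = [Zn²⁺]/[Cu²⁺] and the known concentrations, [Zn²⁺] in the numerator gives [Zn²⁺] = 9.7 × 10^-4 M.

9.7 × 10^-4 M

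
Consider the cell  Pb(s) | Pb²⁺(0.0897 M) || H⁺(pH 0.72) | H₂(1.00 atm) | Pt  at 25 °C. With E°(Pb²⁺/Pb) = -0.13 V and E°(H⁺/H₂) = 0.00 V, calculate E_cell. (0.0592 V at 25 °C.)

0.12 V

The hydrogen couple is the cathode, so E°_cell = 0.13 V; n = 2.
[H⁺] = 10^(−0.72) = 0.19 M, and Q = [Pb²⁺]·P(H₂) / [H⁺]^2 = 2.47.
E = E° − (0.0592/2) log Q = 0.13 − (0.0592/2)(0.393) = 0.118 V.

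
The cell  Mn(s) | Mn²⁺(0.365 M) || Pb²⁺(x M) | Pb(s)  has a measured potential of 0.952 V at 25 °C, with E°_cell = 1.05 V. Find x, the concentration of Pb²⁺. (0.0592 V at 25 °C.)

1.8 × 10^-4 M

From the Nernst equation, log Q = n(E° − E)/0.0592 = 2(1.05 − 0.952)/0.0592 = 3.311, so Q = 2050.
With Q = [Mn²⁺]/[Pb²⁺] and the known concentrations, [Pb²⁺] in the denominator gives [Pb²⁺] = 1.8 × 10^-4 M.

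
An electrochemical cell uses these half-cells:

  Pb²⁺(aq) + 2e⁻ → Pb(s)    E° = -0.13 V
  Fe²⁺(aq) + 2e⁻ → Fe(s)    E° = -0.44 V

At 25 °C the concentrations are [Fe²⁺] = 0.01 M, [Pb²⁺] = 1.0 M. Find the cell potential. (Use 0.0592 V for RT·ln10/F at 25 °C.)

0.369 V

The Pb²⁺/Pb couple has the higher reduction potential and acts as the cathode, so E°_cell = -0.13 − (-0.44) = 0.31 V.
Balancing electrons gives n = 2; the reaction quotient is Q = [Fe²⁺]/[Pb²⁺] = 0.0100.
At 25 °C, E = E° − (0.0592/n) log Q = 0.31 − (0.0592/2)(-2.000) = 0.310 + 0.059 = 0.369 V.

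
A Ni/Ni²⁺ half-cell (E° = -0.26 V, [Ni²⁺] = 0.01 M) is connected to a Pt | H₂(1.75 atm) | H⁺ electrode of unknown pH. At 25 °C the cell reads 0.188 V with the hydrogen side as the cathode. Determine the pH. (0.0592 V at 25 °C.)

pH = 2.09

E°_cell = 0.26 V and n = 2.
log Q = n(E° − E)/0.0592 = 2×(0.26 − 0.188)/0.0592 = 2.432.
With Q = [Ni²⁺]·P(H₂) / [H⁺]^2, solving for [H⁺] gives log[H⁺] = -2.095, so pH = 2.09.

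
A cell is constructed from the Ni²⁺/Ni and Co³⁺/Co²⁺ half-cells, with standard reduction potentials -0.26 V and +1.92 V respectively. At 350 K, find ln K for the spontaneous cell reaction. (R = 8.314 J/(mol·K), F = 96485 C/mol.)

ln K = 144.6

E°_cell = +1.92 − (-0.26) = 2.18 V, with n = 2 electrons transferred.
At equilibrium E = 0, so the Nernst equation gives ln K = nFE°/RT = (2)(96485)(2.18)/((8.314)(350)) = 144.57.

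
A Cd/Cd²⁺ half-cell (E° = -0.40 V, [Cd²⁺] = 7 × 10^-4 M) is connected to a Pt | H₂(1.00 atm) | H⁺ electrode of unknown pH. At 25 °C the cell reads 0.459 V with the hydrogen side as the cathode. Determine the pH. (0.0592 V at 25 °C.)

E°_cell = 0.40 V and n = 2.
log Q = n(E° − E)/0.0592 = 2×(0.40 − 0.459)/0.0592 = -1.993.
With Q = [Cd²⁺]·P(H₂) / [H⁺]^2, solving for [H⁺] gives log[H⁺] = -0.581, so pH = 0.58.

pH = 0.58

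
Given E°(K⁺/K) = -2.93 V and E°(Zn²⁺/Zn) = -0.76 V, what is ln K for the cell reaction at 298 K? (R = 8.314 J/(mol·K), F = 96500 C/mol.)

ln K = 169.0

E°_cell = -0.76 − (-2.93) = 2.17 V, with n = 2 electrons transferred.
At equilibrium E = 0, so the Nernst equation gives ln K = nFE°/RT = (2)(96500)(2.17)/((8.314)(298)) = 169.04.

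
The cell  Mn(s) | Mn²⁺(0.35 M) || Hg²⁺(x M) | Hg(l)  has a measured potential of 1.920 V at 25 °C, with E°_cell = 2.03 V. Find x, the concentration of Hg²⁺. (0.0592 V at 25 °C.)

6.7 × 10^-5 M

From the Nernst equation, log Q = n(E° − E)/0.0592 = 2(2.03 − 1.920)/0.0592 = 3.716, so Q = 5200.
With Q = [Mn²⁺]/[Hg²⁺] and the known concentrations, [Hg²⁺] in the denominator gives [Hg²⁺] = 6.7 × 10^-5 M.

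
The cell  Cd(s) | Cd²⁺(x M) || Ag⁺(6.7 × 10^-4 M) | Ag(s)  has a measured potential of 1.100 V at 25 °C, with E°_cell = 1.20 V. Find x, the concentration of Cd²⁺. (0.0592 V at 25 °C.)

From the Nernst equation, log Q = n(E° − E)/0.0592 = 2(1.20 − 1.100)/0.0592 = 3.378, so Q = 2390.
With Q = [Cd²⁺]/[Ag⁺]^2 and the known concentrations, [Cd²⁺] in the numerator gives [Cd²⁺] = 0.0011 M.

0.0011 M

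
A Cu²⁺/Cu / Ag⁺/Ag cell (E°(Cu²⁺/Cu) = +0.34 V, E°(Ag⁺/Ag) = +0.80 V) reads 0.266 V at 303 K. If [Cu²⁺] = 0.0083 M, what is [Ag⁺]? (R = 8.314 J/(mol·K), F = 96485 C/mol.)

5.4 × 10^-5 M

From the Nernst equation, ln Q = nF(E° − E)/RT = 2×96485×(0.46 − 0.266)/(8.314×303) = 14.861, so Q = 2.84 × 10^6.
With Q = [Cu²⁺]/[Ag⁺]^2 and the known concentrations, [Ag⁺]^2 in the denominator gives [Ag⁺] = 5.4 × 10^-5 M.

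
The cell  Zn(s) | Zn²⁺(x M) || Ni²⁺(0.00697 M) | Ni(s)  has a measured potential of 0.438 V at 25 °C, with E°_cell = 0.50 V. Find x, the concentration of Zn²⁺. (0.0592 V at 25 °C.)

0.87 M

From the Nernst equation, log Q = n(E° − E)/0.0592 = 2(0.50 − 0.438)/0.0592 = 2.095, so Q = 124.
With Q = [Zn²⁺]/[Ni²⁺] and the known concentrations, [Zn²⁺] in the numerator gives [Zn²⁺] = 0.87 M.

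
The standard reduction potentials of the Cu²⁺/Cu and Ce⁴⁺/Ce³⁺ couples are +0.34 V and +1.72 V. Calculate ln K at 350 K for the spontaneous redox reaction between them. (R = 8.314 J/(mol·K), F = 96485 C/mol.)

E°_cell = +1.72 − (+0.34) = 1.38 V, with n = 2 electrons transferred.
At equilibrium E = 0, so the Nernst equation gives ln K = nFE°/RT = (2)(96485)(1.38)/((8.314)(350)) = 91.51.

ln K = 91.5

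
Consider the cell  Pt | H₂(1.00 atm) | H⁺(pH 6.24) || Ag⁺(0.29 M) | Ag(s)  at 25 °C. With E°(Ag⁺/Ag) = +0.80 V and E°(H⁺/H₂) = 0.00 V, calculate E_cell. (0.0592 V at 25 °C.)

The Ag⁺/Ag couple is the cathode, so E°_cell = 0.80 V; n = 2.
[H⁺] = 10^(−6.24) = 5.8 × 10^-7 M, and Q = [H⁺]^2 / ([Ag⁺]^2·P(H₂)) = 3.94 × 10^-12.
E = E° − (0.0592/2) log Q = 0.80 − (0.0592/2)(-11.405) = 1.138 V.

1.14 V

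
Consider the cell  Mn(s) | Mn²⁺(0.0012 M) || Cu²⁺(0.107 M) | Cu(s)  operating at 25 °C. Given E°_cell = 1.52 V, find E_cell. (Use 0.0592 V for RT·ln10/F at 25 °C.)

1.58 V

Balancing electrons gives n = 2; the reaction quotient is Q = [Mn²⁺]/[Cu²⁺] = 0.0112.
At 25 °C, E = E° − (0.0592/n) log Q = 1.52 − (0.0592/2)(-1.950) = 1.520 + 0.058 = 1.578 V.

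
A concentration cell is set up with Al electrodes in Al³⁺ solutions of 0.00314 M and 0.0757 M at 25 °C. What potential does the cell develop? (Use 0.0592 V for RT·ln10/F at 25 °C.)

0.027 V

Both half-cells are Al³⁺/Al, so E°_cell = 0. The concentrated side is the cathode; the cell reaction moves Al³⁺ from high to low concentration with n = 3.
Q = [Al³⁺]_dilute/[Al³⁺]_conc = 0.00314/0.0757 = 0.0415.
E = 0 − (0.0592/3) log Q = −(0.0592/3)(-1.382) = 0.0273 V.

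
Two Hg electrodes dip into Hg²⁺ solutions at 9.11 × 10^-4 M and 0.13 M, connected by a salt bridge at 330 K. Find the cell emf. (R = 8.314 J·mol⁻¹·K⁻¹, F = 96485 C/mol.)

0.071 V

Both half-cells are Hg²⁺/Hg, so E°_cell = 0. The concentrated side is the cathode; the cell reaction moves Hg²⁺ from high to low concentration with n = 2.
Q = [Hg²⁺]_dilute/[Hg²⁺]_conc = 9.11 × 10^-4/0.13 = 0.00701.
E = 0 − (RT/nF) ln Q = −((8.314×330)/(2×96485))(-4.961) = 0.0705 V.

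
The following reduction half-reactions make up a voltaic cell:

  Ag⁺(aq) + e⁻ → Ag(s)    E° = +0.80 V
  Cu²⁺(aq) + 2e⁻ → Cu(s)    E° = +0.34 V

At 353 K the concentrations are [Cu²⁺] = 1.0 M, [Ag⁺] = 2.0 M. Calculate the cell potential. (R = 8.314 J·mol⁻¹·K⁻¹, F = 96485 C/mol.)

The Ag⁺/Ag couple has the higher reduction potential and acts as the cathode, so E°_cell = +0.80 − (+0.34) = 0.46 V.
Balancing electrons gives n = 2; the reaction quotient is Q = [Cu²⁺]/[Ag⁺]^2 = 0.250.
E = E° − (RT/nF) ln Q = 0.46 − (8.314×353)/(2×96485) × (-1.386) = 0.460 + 0.021 = 0.481 V.

0.481 V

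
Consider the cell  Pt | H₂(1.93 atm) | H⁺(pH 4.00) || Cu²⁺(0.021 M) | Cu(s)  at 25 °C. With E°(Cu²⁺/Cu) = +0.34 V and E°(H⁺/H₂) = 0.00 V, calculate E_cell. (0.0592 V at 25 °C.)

The Cu²⁺/Cu couple is the cathode, so E°_cell = 0.34 V; n = 2.
[H⁺] = 10^(−4.00) = 1 × 10^-4 M, and Q = [H⁺]^2 / ([Cu²⁺]·P(H₂)) = 2.47 × 10^-7.
E = E° − (0.0592/2) log Q = 0.34 − (0.0592/2)(-6.608) = 0.536 V.

0.54 V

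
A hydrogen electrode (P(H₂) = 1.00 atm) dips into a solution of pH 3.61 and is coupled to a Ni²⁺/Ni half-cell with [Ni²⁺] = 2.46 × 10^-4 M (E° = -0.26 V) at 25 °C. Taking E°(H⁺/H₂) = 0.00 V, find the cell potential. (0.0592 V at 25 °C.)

The hydrogen couple is the cathode, so E°_cell = 0.26 V; n = 2.
[H⁺] = 10^(−3.61) = 2.5 × 10^-4 M, and Q = [Ni²⁺]·P(H₂) / [H⁺]^2 = 4080.
E = E° − (0.0592/2) log Q = 0.26 − (0.0592/2)(3.611) = 0.153 V.

0.15 V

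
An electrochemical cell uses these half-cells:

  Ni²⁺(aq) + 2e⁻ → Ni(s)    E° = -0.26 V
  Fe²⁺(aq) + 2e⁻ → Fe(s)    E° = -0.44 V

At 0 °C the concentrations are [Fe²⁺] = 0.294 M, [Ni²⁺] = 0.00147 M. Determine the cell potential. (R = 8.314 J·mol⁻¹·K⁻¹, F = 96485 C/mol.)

0.118 V

The Ni²⁺/Ni couple has the higher reduction potential and acts as the cathode, so E°_cell = -0.26 − (-0.44) = 0.18 V.
Balancing electrons gives n = 2; the reaction quotient is Q = [Fe²⁺]/[Ni²⁺] = 200.
E = E° − (RT/nF) ln Q = 0.18 − (8.314×273)/(2×96485) × (5.298) = 0.180 − 0.062 = 0.118 V.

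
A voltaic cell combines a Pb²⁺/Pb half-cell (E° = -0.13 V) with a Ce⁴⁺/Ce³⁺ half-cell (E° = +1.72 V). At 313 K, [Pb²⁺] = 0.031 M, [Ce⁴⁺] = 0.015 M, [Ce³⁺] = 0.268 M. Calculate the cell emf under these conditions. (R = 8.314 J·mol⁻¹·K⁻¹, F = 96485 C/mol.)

1.82 V

The Ce⁴⁺/Ce³⁺ couple has the higher reduction potential and acts as the cathode, so E°_cell = +1.72 − (-0.13) = 1.85 V.
Balancing electrons gives n = 2; the reaction quotient is Q = [Pb²⁺]·[Ce³⁺]^2/[Ce⁴⁺]^2 = 9.90.
E = E° − (RT/nF) ln Q = 1.85 − (8.314×313)/(2×96485) × (2.292) = 1.850 − 0.031 = 1.819 V.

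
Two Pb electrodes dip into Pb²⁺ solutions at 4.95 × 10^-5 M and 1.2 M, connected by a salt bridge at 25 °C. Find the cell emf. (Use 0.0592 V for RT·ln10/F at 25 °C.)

Both half-cells are Pb²⁺/Pb, so E°_cell = 0. The concentrated side is the cathode; the cell reaction moves Pb²⁺ from high to low concentration with n = 2.
Q = [Pb²⁺]_dilute/[Pb²⁺]_conc = 4.95 × 10^-5/1.2 = 4.12 × 10^-5.
E = 0 − (0.0592/2) log Q = −(0.0592/2)(-4.385) = 0.1298 V.

0.13 V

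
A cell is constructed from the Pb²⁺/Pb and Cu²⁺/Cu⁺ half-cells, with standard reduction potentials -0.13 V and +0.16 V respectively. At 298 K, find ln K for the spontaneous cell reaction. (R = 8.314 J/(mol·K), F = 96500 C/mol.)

ln K = 22.6

E°_cell = +0.16 − (-0.13) = 0.29 V, with n = 2 electrons transferred.
At equilibrium E = 0, so the Nernst equation gives ln K = nFE°/RT = (2)(96500)(0.29)/((8.314)(298)) = 22.59.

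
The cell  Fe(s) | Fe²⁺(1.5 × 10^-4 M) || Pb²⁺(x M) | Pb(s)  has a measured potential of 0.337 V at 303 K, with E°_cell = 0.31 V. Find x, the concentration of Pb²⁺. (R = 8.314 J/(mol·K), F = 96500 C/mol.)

From the Nernst equation, ln Q = nF(E° − E)/RT = 2×96500×(0.31 − 0.337)/(8.314×303) = -2.069, so Q = 0.126.
With Q = [Fe²⁺]/[Pb²⁺] and the known concentrations, [Pb²⁺] in the denominator gives [Pb²⁺] = 0.0012 M.

0.0012 M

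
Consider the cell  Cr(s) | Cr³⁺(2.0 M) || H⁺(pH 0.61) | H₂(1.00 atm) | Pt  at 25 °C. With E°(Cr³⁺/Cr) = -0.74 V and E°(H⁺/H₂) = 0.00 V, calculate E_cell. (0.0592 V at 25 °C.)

0.70 V

The hydrogen couple is the cathode, so E°_cell = 0.74 V; n = 6.
[H⁺] = 10^(−0.61) = 0.25 M, and Q = [Cr³⁺]^2·P(H₂)^3 / [H⁺]^6 = 1.83 × 10^4.
E = E° − (0.0592/6) log Q = 0.74 − (0.0592/6)(4.262) = 0.698 V.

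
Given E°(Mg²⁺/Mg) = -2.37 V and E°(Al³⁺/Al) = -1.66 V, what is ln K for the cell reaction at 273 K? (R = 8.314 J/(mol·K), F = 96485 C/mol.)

ln K = 181.1

E°_cell = -1.66 − (-2.37) = 0.71 V, with n = 6 electrons transferred.
At equilibrium E = 0, so the Nernst equation gives ln K = nFE°/RT = (6)(96485)(0.71)/((8.314)(273)) = 181.09.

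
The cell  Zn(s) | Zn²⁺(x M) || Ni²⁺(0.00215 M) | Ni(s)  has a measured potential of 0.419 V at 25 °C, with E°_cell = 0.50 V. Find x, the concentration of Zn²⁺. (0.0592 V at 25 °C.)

1.2 M

From the Nernst equation, log Q = n(E° − E)/0.0592 = 2(0.50 − 0.419)/0.0592 = 2.736, so Q = 545.
With Q = [Zn²⁺]/[Ni²⁺] and the known concentrations, [Zn²⁺] in the numerator gives [Zn²⁺] = 1.2 M.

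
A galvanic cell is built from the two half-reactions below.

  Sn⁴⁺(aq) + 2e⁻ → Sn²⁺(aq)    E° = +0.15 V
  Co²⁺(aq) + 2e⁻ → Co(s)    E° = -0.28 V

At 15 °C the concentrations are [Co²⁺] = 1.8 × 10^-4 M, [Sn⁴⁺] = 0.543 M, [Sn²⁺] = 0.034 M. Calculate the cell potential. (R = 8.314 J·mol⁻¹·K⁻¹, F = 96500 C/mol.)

The Sn⁴⁺/Sn²⁺ couple has the higher reduction potential and acts as the cathode, so E°_cell = +0.15 − (-0.28) = 0.43 V.
Balancing electrons gives n = 2; the reaction quotient is Q = [Co²⁺]·[Sn²⁺]/[Sn⁴⁺] = 1.13 × 10^-5.
E = E° − (RT/nF) ln Q = 0.43 − (8.314×288)/(2×96500) × (-11.393) = 0.430 + 0.141 = 0.571 V.

0.571 V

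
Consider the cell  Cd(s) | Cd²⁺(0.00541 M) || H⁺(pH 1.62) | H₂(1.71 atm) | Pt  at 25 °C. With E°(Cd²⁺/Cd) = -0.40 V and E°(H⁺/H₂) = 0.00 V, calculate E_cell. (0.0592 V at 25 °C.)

The hydrogen couple is the cathode, so E°_cell = 0.40 V; n = 2.
[H⁺] = 10^(−1.62) = 0.024 M, and Q = [Cd²⁺]·P(H₂) / [H⁺]^2 = 16.1.
E = E° − (0.0592/2) log Q = 0.40 − (0.0592/2)(1.206) = 0.364 V.

0.36 V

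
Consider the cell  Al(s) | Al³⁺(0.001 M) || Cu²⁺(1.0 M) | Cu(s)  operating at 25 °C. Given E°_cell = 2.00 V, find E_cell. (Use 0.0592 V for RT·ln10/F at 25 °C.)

2.06 V

Balancing electrons gives n = 6; the reaction quotient is Q = [Al³⁺]^2/[Cu²⁺]^3 = 1 × 10^-6.
At 25 °C, E = E° − (0.0592/n) log Q = 2.00 − (0.0592/6)(-6.000) = 2.000 + 0.059 = 2.059 V.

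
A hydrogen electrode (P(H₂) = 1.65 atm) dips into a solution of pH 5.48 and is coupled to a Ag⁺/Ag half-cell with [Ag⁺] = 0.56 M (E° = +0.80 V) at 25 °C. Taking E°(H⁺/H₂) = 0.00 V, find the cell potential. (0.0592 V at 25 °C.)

1.12 V

The Ag⁺/Ag couple is the cathode, so E°_cell = 0.80 V; n = 2.
[H⁺] = 10^(−5.48) = 3.3 × 10^-6 M, and Q = [H⁺]^2 / ([Ag⁺]^2·P(H₂)) = 2.12 × 10^-11.
E = E° − (0.0592/2) log Q = 0.80 − (0.0592/2)(-10.674) = 1.116 V.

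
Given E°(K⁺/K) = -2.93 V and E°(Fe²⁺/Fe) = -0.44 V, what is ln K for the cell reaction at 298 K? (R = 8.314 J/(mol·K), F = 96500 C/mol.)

E°_cell = -0.44 − (-2.93) = 2.49 V, with n = 2 electrons transferred.
At equilibrium E = 0, so the Nernst equation gives ln K = nFE°/RT = (2)(96500)(2.49)/((8.314)(298)) = 193.97.

ln K = 194.0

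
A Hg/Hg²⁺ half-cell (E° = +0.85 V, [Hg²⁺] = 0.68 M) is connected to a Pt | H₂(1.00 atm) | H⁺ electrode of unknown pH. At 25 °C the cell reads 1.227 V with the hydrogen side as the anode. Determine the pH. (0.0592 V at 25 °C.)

pH = 6.45

E°_cell = 0.85 V and n = 2.
log Q = n(E° − E)/0.0592 = 2×(0.85 − 1.227)/0.0592 = -12.736.
With Q = [H⁺]^2 / ([Hg²⁺]·P(H₂)), solving for [H⁺] gives log[H⁺] = -6.452, so pH = 6.45.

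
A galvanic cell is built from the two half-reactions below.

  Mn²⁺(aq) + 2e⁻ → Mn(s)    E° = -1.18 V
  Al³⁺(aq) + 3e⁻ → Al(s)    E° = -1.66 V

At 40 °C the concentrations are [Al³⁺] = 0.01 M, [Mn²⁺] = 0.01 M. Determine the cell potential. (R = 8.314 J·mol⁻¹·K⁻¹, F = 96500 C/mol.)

0.459 V

The Mn²⁺/Mn couple has the higher reduction potential and acts as the cathode, so E°_cell = -1.18 − (-1.66) = 0.48 V.
Balancing electrons gives n = 6; the reaction quotient is Q = [Al³⁺]^2/[Mn²⁺]^3 = 100.
E = E° − (RT/nF) ln Q = 0.48 − (8.314×313)/(6×96500) × (4.605) = 0.480 − 0.021 = 0.459 V.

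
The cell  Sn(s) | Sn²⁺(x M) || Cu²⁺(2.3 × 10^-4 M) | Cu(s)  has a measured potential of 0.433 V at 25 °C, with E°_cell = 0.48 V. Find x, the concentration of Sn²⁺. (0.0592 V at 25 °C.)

From the Nernst equation, log Q = n(E° − E)/0.0592 = 2(0.48 − 0.433)/0.0592 = 1.588, so Q = 38.7.
With Q = [Sn²⁺]/[Cu²⁺] and the known concentrations, [Sn²⁺] in the numerator gives [Sn²⁺] = 0.0089 M.

0.0089 M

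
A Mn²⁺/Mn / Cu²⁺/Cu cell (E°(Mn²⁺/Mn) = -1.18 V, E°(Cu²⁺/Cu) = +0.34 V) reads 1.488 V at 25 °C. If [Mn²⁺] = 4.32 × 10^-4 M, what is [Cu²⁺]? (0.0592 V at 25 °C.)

3.6 × 10^-5 M

From the Nernst equation, log Q = n(E° − E)/0.0592 = 2(1.52 − 1.488)/0.0592 = 1.081, so Q = 12.1.
With Q = [Mn²⁺]/[Cu²⁺] and the known concentrations, [Cu²⁺] in the denominator gives [Cu²⁺] = 3.6 × 10^-5 M.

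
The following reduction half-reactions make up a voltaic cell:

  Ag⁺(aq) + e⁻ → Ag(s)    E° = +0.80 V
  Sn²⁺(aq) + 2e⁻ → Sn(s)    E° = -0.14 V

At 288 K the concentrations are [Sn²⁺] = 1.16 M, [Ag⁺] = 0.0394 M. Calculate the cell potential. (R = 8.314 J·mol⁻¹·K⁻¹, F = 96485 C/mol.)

0.858 V

The Ag⁺/Ag couple has the higher reduction potential and acts as the cathode, so E°_cell = +0.80 − (-0.14) = 0.94 V.
Balancing electrons gives n = 2; the reaction quotient is Q = [Sn²⁺]/[Ag⁺]^2 = 747.
E = E° − (RT/nF) ln Q = 0.94 − (8.314×288)/(2×96485) × (6.616) = 0.940 − 0.082 = 0.858 V.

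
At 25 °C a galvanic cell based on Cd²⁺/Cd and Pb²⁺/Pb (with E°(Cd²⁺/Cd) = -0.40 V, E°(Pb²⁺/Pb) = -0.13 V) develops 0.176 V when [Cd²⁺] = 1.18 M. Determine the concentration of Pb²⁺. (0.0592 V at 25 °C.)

From the Nernst equation, log Q = n(E° − E)/0.0592 = 2(0.27 − 0.176)/0.0592 = 3.176, so Q = 1500.
With Q = [Cd²⁺]/[Pb²⁺] and the known concentrations, [Pb²⁺] in the denominator gives [Pb²⁺] = 7.9 × 10^-4 M.

7.9 × 10^-4 M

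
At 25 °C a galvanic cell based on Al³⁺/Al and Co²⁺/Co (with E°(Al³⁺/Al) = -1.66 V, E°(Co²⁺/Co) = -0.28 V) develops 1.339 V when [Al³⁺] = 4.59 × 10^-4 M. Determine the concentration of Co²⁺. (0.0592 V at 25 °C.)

From the Nernst equation, log Q = n(E° − E)/0.0592 = 6(1.38 − 1.339)/0.0592 = 4.155, so Q = 1.43 × 10^4.
With Q = [Al³⁺]^2/[Co²⁺]^3 and the known concentrations, [Co²⁺]^3 in the denominator gives [Co²⁺] = 2.5 × 10^-4 M.

2.5 × 10^-4 M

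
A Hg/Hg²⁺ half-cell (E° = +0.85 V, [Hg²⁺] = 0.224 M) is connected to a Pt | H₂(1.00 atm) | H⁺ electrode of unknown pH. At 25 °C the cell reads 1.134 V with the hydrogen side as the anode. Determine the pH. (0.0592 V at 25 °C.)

E°_cell = 0.85 V and n = 2.
log Q = n(E° − E)/0.0592 = 2×(0.85 − 1.134)/0.0592 = -9.595.
With Q = [H⁺]^2 / ([Hg²⁺]·P(H₂)), solving for [H⁺] gives log[H⁺] = -5.122, so pH = 5.12.

pH = 5.12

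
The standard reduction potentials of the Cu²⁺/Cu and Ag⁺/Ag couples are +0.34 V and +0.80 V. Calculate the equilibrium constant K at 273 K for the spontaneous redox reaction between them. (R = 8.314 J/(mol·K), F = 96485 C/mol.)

E°_cell = +0.80 − (+0.34) = 0.46 V, with n = 2 electrons transferred.
At equilibrium E = 0, so the Nernst equation gives ln K = nFE°/RT = (2)(96485)(0.46)/((8.314)(273)) = 39.11.
K = e^39.11 = 9.7 × 10^16.

9.7 × 10^16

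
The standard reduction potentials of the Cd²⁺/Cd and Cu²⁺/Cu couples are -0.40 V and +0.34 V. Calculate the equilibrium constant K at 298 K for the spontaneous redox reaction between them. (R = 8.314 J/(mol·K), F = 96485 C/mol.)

E°_cell = +0.34 − (-0.40) = 0.74 V, with n = 2 electrons transferred.
At equilibrium E = 0, so the Nernst equation gives ln K = nFE°/RT = (2)(96485)(0.74)/((8.314)(298)) = 57.64.
K = e^57.64 = 1.1 × 10^25.

1.1 × 10^25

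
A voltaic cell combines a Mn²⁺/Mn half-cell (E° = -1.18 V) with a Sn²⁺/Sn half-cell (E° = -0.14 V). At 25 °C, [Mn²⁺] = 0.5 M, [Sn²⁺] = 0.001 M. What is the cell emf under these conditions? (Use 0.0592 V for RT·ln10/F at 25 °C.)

The Sn²⁺/Sn couple has the higher reduction potential and acts as the cathode, so E°_cell = -0.14 − (-1.18) = 1.04 V.
Balancing electrons gives n = 2; the reaction quotient is Q = [Mn²⁺]/[Sn²⁺] = 500.
At 25 °C, E = E° − (0.0592/n) log Q = 1.04 − (0.0592/2)(2.699) = 1.040 − 0.080 = 0.960 V.

0.960 V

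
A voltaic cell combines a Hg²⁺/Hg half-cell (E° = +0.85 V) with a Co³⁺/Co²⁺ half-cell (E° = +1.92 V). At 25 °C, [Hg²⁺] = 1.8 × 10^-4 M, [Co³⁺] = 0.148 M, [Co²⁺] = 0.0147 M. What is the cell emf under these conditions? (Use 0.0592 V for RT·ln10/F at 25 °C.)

1.24 V

The Co³⁺/Co²⁺ couple has the higher reduction potential and acts as the cathode, so E°_cell = +1.92 − (+0.85) = 1.07 V.
Balancing electrons gives n = 2; the reaction quotient is Q = [Hg²⁺]·[Co²⁺]^2/[Co³⁺]^2 = 1.78 × 10^-6.
At 25 °C, E = E° − (0.0592/n) log Q = 1.07 − (0.0592/2)(-5.751) = 1.070 + 0.170 = 1.240 V.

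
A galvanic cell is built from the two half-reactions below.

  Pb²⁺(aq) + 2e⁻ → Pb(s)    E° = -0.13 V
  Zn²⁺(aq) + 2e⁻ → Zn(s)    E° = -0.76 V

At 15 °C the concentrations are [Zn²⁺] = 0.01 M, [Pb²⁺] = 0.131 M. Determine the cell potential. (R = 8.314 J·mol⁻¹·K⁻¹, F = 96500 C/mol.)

0.662 V

The Pb²⁺/Pb couple has the higher reduction potential and acts as the cathode, so E°_cell = -0.13 − (-0.76) = 0.63 V.
Balancing electrons gives n = 2; the reaction quotient is Q = [Zn²⁺]/[Pb²⁺] = 0.0763.
E = E° − (RT/nF) ln Q = 0.63 − (8.314×288)/(2×96500) × (-2.573) = 0.630 + 0.032 = 0.662 V.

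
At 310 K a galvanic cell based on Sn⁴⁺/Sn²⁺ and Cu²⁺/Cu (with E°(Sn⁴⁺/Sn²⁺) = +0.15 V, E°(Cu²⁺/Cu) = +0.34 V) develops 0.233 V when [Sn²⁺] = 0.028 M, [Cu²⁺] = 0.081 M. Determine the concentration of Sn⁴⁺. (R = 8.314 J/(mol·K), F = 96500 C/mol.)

9.1 × 10^-5 M

From the Nernst equation, ln Q = nF(E° − E)/RT = 2×96500×(0.19 − 0.233)/(8.314×310) = -3.220, so Q = 0.0400.
With Q = [Sn⁴⁺]/([Sn²⁺]·[Cu²⁺]) and the known concentrations, [Sn⁴⁺] in the numerator gives [Sn⁴⁺] = 9.1 × 10^-5 M.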